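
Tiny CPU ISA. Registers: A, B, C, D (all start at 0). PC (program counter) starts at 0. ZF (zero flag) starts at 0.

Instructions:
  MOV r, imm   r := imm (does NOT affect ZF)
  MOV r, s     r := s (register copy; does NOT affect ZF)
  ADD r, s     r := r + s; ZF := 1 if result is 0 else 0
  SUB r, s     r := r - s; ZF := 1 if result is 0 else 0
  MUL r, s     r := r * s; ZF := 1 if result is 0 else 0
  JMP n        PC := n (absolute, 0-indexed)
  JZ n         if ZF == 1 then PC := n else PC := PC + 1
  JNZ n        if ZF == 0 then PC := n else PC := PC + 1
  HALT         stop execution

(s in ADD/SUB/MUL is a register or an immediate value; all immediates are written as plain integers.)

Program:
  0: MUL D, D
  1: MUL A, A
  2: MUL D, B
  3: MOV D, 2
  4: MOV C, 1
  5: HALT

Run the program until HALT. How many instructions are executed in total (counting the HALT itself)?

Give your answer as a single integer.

Step 1: PC=0 exec 'MUL D, D'. After: A=0 B=0 C=0 D=0 ZF=1 PC=1
Step 2: PC=1 exec 'MUL A, A'. After: A=0 B=0 C=0 D=0 ZF=1 PC=2
Step 3: PC=2 exec 'MUL D, B'. After: A=0 B=0 C=0 D=0 ZF=1 PC=3
Step 4: PC=3 exec 'MOV D, 2'. After: A=0 B=0 C=0 D=2 ZF=1 PC=4
Step 5: PC=4 exec 'MOV C, 1'. After: A=0 B=0 C=1 D=2 ZF=1 PC=5
Step 6: PC=5 exec 'HALT'. After: A=0 B=0 C=1 D=2 ZF=1 PC=5 HALTED
Total instructions executed: 6

Answer: 6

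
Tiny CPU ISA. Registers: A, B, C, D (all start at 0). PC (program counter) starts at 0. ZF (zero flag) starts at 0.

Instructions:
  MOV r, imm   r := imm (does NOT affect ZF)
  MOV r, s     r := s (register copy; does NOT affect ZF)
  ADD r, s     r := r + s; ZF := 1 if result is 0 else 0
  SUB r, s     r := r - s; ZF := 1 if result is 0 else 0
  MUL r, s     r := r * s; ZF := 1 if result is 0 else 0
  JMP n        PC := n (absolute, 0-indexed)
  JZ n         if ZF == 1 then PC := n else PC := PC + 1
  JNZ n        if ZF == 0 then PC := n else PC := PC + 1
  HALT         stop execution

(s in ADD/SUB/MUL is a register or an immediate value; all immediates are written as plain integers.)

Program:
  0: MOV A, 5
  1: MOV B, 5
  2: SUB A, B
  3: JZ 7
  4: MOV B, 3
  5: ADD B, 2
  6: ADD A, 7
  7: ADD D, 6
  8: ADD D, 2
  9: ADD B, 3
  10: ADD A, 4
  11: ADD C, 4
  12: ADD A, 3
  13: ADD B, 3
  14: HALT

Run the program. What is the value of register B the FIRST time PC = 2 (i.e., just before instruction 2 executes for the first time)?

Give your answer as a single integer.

Step 1: PC=0 exec 'MOV A, 5'. After: A=5 B=0 C=0 D=0 ZF=0 PC=1
Step 2: PC=1 exec 'MOV B, 5'. After: A=5 B=5 C=0 D=0 ZF=0 PC=2
First time PC=2: B=5

5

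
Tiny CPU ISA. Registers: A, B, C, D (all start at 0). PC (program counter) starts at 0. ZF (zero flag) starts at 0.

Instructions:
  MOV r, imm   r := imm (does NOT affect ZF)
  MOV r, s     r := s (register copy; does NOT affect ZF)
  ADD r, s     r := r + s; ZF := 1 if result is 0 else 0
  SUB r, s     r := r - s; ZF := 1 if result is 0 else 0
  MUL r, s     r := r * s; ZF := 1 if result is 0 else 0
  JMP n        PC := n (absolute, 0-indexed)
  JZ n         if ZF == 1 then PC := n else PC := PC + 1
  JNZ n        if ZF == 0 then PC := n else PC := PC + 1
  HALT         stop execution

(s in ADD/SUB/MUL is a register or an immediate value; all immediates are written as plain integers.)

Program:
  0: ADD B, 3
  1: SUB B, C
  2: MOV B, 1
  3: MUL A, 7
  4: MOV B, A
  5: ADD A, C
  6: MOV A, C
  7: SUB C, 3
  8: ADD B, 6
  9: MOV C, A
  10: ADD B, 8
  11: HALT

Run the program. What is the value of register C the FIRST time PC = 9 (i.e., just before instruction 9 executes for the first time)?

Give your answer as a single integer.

Step 1: PC=0 exec 'ADD B, 3'. After: A=0 B=3 C=0 D=0 ZF=0 PC=1
Step 2: PC=1 exec 'SUB B, C'. After: A=0 B=3 C=0 D=0 ZF=0 PC=2
Step 3: PC=2 exec 'MOV B, 1'. After: A=0 B=1 C=0 D=0 ZF=0 PC=3
Step 4: PC=3 exec 'MUL A, 7'. After: A=0 B=1 C=0 D=0 ZF=1 PC=4
Step 5: PC=4 exec 'MOV B, A'. After: A=0 B=0 C=0 D=0 ZF=1 PC=5
Step 6: PC=5 exec 'ADD A, C'. After: A=0 B=0 C=0 D=0 ZF=1 PC=6
Step 7: PC=6 exec 'MOV A, C'. After: A=0 B=0 C=0 D=0 ZF=1 PC=7
Step 8: PC=7 exec 'SUB C, 3'. After: A=0 B=0 C=-3 D=0 ZF=0 PC=8
Step 9: PC=8 exec 'ADD B, 6'. After: A=0 B=6 C=-3 D=0 ZF=0 PC=9
First time PC=9: C=-3

-3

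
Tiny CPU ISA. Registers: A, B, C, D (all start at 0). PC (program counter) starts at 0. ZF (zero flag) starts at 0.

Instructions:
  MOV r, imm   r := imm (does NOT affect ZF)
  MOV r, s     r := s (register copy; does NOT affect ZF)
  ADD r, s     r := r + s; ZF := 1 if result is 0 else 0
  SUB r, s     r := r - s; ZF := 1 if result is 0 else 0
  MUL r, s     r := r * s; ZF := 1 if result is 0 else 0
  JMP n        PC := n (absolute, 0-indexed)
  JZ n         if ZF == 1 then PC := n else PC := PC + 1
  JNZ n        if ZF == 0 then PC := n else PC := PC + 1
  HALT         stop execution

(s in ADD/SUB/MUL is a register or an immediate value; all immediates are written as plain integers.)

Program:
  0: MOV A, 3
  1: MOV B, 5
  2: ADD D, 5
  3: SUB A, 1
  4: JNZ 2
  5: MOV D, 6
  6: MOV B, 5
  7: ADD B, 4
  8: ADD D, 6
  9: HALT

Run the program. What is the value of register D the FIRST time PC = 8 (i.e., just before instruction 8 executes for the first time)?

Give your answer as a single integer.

Step 1: PC=0 exec 'MOV A, 3'. After: A=3 B=0 C=0 D=0 ZF=0 PC=1
Step 2: PC=1 exec 'MOV B, 5'. After: A=3 B=5 C=0 D=0 ZF=0 PC=2
Step 3: PC=2 exec 'ADD D, 5'. After: A=3 B=5 C=0 D=5 ZF=0 PC=3
Step 4: PC=3 exec 'SUB A, 1'. After: A=2 B=5 C=0 D=5 ZF=0 PC=4
Step 5: PC=4 exec 'JNZ 2'. After: A=2 B=5 C=0 D=5 ZF=0 PC=2
Step 6: PC=2 exec 'ADD D, 5'. After: A=2 B=5 C=0 D=10 ZF=0 PC=3
Step 7: PC=3 exec 'SUB A, 1'. After: A=1 B=5 C=0 D=10 ZF=0 PC=4
Step 8: PC=4 exec 'JNZ 2'. After: A=1 B=5 C=0 D=10 ZF=0 PC=2
Step 9: PC=2 exec 'ADD D, 5'. After: A=1 B=5 C=0 D=15 ZF=0 PC=3
Step 10: PC=3 exec 'SUB A, 1'. After: A=0 B=5 C=0 D=15 ZF=1 PC=4
Step 11: PC=4 exec 'JNZ 2'. After: A=0 B=5 C=0 D=15 ZF=1 PC=5
Step 12: PC=5 exec 'MOV D, 6'. After: A=0 B=5 C=0 D=6 ZF=1 PC=6
Step 13: PC=6 exec 'MOV B, 5'. After: A=0 B=5 C=0 D=6 ZF=1 PC=7
Step 14: PC=7 exec 'ADD B, 4'. After: A=0 B=9 C=0 D=6 ZF=0 PC=8
First time PC=8: D=6

6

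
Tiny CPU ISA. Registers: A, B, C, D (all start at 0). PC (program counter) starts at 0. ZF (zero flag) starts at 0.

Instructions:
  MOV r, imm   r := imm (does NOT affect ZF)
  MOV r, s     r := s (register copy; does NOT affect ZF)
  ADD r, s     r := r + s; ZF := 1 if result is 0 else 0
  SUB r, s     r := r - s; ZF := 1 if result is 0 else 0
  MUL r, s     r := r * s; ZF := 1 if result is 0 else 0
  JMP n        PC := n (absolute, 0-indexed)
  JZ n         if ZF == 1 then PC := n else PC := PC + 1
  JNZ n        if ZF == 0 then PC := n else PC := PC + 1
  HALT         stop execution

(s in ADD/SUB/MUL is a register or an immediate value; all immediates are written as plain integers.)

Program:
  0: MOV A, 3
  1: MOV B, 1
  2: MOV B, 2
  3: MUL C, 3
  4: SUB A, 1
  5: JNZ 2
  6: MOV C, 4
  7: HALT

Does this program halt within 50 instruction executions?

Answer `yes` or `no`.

Step 1: PC=0 exec 'MOV A, 3'. After: A=3 B=0 C=0 D=0 ZF=0 PC=1
Step 2: PC=1 exec 'MOV B, 1'. After: A=3 B=1 C=0 D=0 ZF=0 PC=2
Step 3: PC=2 exec 'MOV B, 2'. After: A=3 B=2 C=0 D=0 ZF=0 PC=3
Step 4: PC=3 exec 'MUL C, 3'. After: A=3 B=2 C=0 D=0 ZF=1 PC=4
Step 5: PC=4 exec 'SUB A, 1'. After: A=2 B=2 C=0 D=0 ZF=0 PC=5
Step 6: PC=5 exec 'JNZ 2'. After: A=2 B=2 C=0 D=0 ZF=0 PC=2
Step 7: PC=2 exec 'MOV B, 2'. After: A=2 B=2 C=0 D=0 ZF=0 PC=3
Step 8: PC=3 exec 'MUL C, 3'. After: A=2 B=2 C=0 D=0 ZF=1 PC=4
Step 9: PC=4 exec 'SUB A, 1'. After: A=1 B=2 C=0 D=0 ZF=0 PC=5
Step 10: PC=5 exec 'JNZ 2'. After: A=1 B=2 C=0 D=0 ZF=0 PC=2
Step 11: PC=2 exec 'MOV B, 2'. After: A=1 B=2 C=0 D=0 ZF=0 PC=3
Step 12: PC=3 exec 'MUL C, 3'. After: A=1 B=2 C=0 D=0 ZF=1 PC=4
Step 13: PC=4 exec 'SUB A, 1'. After: A=0 B=2 C=0 D=0 ZF=1 PC=5
Step 14: PC=5 exec 'JNZ 2'. After: A=0 B=2 C=0 D=0 ZF=1 PC=6
Step 15: PC=6 exec 'MOV C, 4'. After: A=0 B=2 C=4 D=0 ZF=1 PC=7
Step 16: PC=7 exec 'HALT'. After: A=0 B=2 C=4 D=0 ZF=1 PC=7 HALTED

Answer: yes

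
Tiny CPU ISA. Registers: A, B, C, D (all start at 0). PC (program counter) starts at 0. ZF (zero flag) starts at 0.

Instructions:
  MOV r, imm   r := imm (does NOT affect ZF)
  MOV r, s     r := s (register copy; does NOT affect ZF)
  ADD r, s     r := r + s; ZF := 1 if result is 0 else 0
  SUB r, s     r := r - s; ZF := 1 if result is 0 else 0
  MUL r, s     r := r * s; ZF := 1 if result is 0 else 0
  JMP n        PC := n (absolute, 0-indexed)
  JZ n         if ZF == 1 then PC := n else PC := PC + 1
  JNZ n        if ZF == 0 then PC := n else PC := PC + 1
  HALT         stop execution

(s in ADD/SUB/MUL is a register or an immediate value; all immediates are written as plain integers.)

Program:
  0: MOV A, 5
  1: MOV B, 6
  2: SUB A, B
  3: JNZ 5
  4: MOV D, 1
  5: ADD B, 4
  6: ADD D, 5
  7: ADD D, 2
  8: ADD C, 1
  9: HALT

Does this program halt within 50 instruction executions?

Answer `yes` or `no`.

Step 1: PC=0 exec 'MOV A, 5'. After: A=5 B=0 C=0 D=0 ZF=0 PC=1
Step 2: PC=1 exec 'MOV B, 6'. After: A=5 B=6 C=0 D=0 ZF=0 PC=2
Step 3: PC=2 exec 'SUB A, B'. After: A=-1 B=6 C=0 D=0 ZF=0 PC=3
Step 4: PC=3 exec 'JNZ 5'. After: A=-1 B=6 C=0 D=0 ZF=0 PC=5
Step 5: PC=5 exec 'ADD B, 4'. After: A=-1 B=10 C=0 D=0 ZF=0 PC=6
Step 6: PC=6 exec 'ADD D, 5'. After: A=-1 B=10 C=0 D=5 ZF=0 PC=7
Step 7: PC=7 exec 'ADD D, 2'. After: A=-1 B=10 C=0 D=7 ZF=0 PC=8
Step 8: PC=8 exec 'ADD C, 1'. After: A=-1 B=10 C=1 D=7 ZF=0 PC=9
Step 9: PC=9 exec 'HALT'. After: A=-1 B=10 C=1 D=7 ZF=0 PC=9 HALTED

Answer: yes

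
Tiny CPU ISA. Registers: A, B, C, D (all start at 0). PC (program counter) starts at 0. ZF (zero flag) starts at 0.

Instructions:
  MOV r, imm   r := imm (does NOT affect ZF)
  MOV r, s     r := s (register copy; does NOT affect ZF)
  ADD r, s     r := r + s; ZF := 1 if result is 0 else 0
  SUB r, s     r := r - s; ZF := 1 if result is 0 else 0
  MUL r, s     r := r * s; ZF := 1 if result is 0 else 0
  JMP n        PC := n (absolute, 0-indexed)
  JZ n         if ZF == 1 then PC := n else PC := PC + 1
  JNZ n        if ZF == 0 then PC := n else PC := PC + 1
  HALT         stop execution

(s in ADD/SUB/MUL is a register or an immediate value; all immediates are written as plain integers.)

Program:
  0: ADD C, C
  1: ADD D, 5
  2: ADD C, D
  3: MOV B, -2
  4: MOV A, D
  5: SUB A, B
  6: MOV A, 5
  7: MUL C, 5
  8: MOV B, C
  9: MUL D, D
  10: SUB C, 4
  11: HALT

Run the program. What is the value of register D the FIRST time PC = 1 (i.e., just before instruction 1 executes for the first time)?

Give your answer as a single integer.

Step 1: PC=0 exec 'ADD C, C'. After: A=0 B=0 C=0 D=0 ZF=1 PC=1
First time PC=1: D=0

0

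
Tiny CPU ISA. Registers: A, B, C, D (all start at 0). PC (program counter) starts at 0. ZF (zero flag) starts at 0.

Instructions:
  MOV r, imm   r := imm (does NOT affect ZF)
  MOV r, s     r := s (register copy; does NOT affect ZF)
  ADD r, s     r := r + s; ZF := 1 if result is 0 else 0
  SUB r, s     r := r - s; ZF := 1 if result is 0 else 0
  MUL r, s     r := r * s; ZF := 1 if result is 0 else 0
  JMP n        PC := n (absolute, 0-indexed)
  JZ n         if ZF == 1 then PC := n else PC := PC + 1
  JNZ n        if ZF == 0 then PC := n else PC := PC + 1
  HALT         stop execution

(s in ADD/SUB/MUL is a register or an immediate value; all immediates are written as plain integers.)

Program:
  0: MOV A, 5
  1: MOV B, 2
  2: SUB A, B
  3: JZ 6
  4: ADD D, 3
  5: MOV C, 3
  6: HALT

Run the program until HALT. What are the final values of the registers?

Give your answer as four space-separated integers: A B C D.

Step 1: PC=0 exec 'MOV A, 5'. After: A=5 B=0 C=0 D=0 ZF=0 PC=1
Step 2: PC=1 exec 'MOV B, 2'. After: A=5 B=2 C=0 D=0 ZF=0 PC=2
Step 3: PC=2 exec 'SUB A, B'. After: A=3 B=2 C=0 D=0 ZF=0 PC=3
Step 4: PC=3 exec 'JZ 6'. After: A=3 B=2 C=0 D=0 ZF=0 PC=4
Step 5: PC=4 exec 'ADD D, 3'. After: A=3 B=2 C=0 D=3 ZF=0 PC=5
Step 6: PC=5 exec 'MOV C, 3'. After: A=3 B=2 C=3 D=3 ZF=0 PC=6
Step 7: PC=6 exec 'HALT'. After: A=3 B=2 C=3 D=3 ZF=0 PC=6 HALTED

Answer: 3 2 3 3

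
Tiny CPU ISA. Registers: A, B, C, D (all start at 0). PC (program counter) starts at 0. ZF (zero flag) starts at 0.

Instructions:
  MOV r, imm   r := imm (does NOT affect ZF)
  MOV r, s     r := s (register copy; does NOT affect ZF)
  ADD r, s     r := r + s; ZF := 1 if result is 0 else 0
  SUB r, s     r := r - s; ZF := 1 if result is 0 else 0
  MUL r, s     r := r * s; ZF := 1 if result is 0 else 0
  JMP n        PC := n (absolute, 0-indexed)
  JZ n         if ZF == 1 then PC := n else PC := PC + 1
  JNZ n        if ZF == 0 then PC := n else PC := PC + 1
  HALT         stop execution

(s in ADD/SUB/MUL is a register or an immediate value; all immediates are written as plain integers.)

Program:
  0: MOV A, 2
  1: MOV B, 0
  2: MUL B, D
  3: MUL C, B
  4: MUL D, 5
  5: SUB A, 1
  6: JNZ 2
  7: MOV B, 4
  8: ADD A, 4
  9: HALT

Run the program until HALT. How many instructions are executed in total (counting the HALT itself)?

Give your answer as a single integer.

Step 1: PC=0 exec 'MOV A, 2'. After: A=2 B=0 C=0 D=0 ZF=0 PC=1
Step 2: PC=1 exec 'MOV B, 0'. After: A=2 B=0 C=0 D=0 ZF=0 PC=2
Step 3: PC=2 exec 'MUL B, D'. After: A=2 B=0 C=0 D=0 ZF=1 PC=3
Step 4: PC=3 exec 'MUL C, B'. After: A=2 B=0 C=0 D=0 ZF=1 PC=4
Step 5: PC=4 exec 'MUL D, 5'. After: A=2 B=0 C=0 D=0 ZF=1 PC=5
Step 6: PC=5 exec 'SUB A, 1'. After: A=1 B=0 C=0 D=0 ZF=0 PC=6
Step 7: PC=6 exec 'JNZ 2'. After: A=1 B=0 C=0 D=0 ZF=0 PC=2
Step 8: PC=2 exec 'MUL B, D'. After: A=1 B=0 C=0 D=0 ZF=1 PC=3
Step 9: PC=3 exec 'MUL C, B'. After: A=1 B=0 C=0 D=0 ZF=1 PC=4
Step 10: PC=4 exec 'MUL D, 5'. After: A=1 B=0 C=0 D=0 ZF=1 PC=5
Step 11: PC=5 exec 'SUB A, 1'. After: A=0 B=0 C=0 D=0 ZF=1 PC=6
Step 12: PC=6 exec 'JNZ 2'. After: A=0 B=0 C=0 D=0 ZF=1 PC=7
Step 13: PC=7 exec 'MOV B, 4'. After: A=0 B=4 C=0 D=0 ZF=1 PC=8
Step 14: PC=8 exec 'ADD A, 4'. After: A=4 B=4 C=0 D=0 ZF=0 PC=9
Step 15: PC=9 exec 'HALT'. After: A=4 B=4 C=0 D=0 ZF=0 PC=9 HALTED
Total instructions executed: 15

Answer: 15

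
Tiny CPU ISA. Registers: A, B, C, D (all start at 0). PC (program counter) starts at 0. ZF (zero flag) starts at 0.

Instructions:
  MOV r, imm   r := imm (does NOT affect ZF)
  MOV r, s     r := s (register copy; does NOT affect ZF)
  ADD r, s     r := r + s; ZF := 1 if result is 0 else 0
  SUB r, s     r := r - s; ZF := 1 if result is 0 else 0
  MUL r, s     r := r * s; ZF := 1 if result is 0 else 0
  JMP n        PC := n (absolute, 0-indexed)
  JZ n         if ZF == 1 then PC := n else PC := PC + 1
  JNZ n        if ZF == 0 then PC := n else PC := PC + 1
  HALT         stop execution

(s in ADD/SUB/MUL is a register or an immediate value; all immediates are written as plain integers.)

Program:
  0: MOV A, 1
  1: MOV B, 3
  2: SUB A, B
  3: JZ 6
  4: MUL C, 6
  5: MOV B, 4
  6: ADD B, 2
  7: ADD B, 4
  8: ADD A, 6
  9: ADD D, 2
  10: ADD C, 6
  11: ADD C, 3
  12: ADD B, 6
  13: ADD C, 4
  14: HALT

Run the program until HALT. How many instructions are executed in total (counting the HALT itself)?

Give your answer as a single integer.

Answer: 15

Derivation:
Step 1: PC=0 exec 'MOV A, 1'. After: A=1 B=0 C=0 D=0 ZF=0 PC=1
Step 2: PC=1 exec 'MOV B, 3'. After: A=1 B=3 C=0 D=0 ZF=0 PC=2
Step 3: PC=2 exec 'SUB A, B'. After: A=-2 B=3 C=0 D=0 ZF=0 PC=3
Step 4: PC=3 exec 'JZ 6'. After: A=-2 B=3 C=0 D=0 ZF=0 PC=4
Step 5: PC=4 exec 'MUL C, 6'. After: A=-2 B=3 C=0 D=0 ZF=1 PC=5
Step 6: PC=5 exec 'MOV B, 4'. After: A=-2 B=4 C=0 D=0 ZF=1 PC=6
Step 7: PC=6 exec 'ADD B, 2'. After: A=-2 B=6 C=0 D=0 ZF=0 PC=7
Step 8: PC=7 exec 'ADD B, 4'. After: A=-2 B=10 C=0 D=0 ZF=0 PC=8
Step 9: PC=8 exec 'ADD A, 6'. After: A=4 B=10 C=0 D=0 ZF=0 PC=9
Step 10: PC=9 exec 'ADD D, 2'. After: A=4 B=10 C=0 D=2 ZF=0 PC=10
Step 11: PC=10 exec 'ADD C, 6'. After: A=4 B=10 C=6 D=2 ZF=0 PC=11
Step 12: PC=11 exec 'ADD C, 3'. After: A=4 B=10 C=9 D=2 ZF=0 PC=12
Step 13: PC=12 exec 'ADD B, 6'. After: A=4 B=16 C=9 D=2 ZF=0 PC=13
Step 14: PC=13 exec 'ADD C, 4'. After: A=4 B=16 C=13 D=2 ZF=0 PC=14
Step 15: PC=14 exec 'HALT'. After: A=4 B=16 C=13 D=2 ZF=0 PC=14 HALTED
Total instructions executed: 15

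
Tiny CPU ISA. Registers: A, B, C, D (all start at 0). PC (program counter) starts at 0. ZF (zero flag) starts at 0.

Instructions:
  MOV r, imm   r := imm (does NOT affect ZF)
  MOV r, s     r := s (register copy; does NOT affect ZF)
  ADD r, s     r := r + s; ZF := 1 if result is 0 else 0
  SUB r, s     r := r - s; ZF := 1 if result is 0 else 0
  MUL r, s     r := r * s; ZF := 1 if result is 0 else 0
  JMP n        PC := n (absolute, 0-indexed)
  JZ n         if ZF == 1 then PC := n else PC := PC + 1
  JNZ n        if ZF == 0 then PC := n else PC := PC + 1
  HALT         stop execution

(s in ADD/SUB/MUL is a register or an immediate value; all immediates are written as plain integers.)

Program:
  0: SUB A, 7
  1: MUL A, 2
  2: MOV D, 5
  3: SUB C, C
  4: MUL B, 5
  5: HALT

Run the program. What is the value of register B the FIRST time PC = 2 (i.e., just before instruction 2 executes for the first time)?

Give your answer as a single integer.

Step 1: PC=0 exec 'SUB A, 7'. After: A=-7 B=0 C=0 D=0 ZF=0 PC=1
Step 2: PC=1 exec 'MUL A, 2'. After: A=-14 B=0 C=0 D=0 ZF=0 PC=2
First time PC=2: B=0

0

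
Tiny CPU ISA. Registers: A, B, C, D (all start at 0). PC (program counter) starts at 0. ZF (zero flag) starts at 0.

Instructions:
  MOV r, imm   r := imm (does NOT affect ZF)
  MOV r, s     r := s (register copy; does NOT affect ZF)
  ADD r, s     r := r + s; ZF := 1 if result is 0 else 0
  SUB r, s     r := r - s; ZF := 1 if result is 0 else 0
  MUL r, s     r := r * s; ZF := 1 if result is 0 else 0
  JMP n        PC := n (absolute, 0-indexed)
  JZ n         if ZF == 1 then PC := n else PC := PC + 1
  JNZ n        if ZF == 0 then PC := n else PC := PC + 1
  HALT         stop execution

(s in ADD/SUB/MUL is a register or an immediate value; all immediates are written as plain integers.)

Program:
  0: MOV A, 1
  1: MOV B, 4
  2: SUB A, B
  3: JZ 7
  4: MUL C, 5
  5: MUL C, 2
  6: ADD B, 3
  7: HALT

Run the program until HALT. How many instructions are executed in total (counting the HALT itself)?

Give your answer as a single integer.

Answer: 8

Derivation:
Step 1: PC=0 exec 'MOV A, 1'. After: A=1 B=0 C=0 D=0 ZF=0 PC=1
Step 2: PC=1 exec 'MOV B, 4'. After: A=1 B=4 C=0 D=0 ZF=0 PC=2
Step 3: PC=2 exec 'SUB A, B'. After: A=-3 B=4 C=0 D=0 ZF=0 PC=3
Step 4: PC=3 exec 'JZ 7'. After: A=-3 B=4 C=0 D=0 ZF=0 PC=4
Step 5: PC=4 exec 'MUL C, 5'. After: A=-3 B=4 C=0 D=0 ZF=1 PC=5
Step 6: PC=5 exec 'MUL C, 2'. After: A=-3 B=4 C=0 D=0 ZF=1 PC=6
Step 7: PC=6 exec 'ADD B, 3'. After: A=-3 B=7 C=0 D=0 ZF=0 PC=7
Step 8: PC=7 exec 'HALT'. After: A=-3 B=7 C=0 D=0 ZF=0 PC=7 HALTED
Total instructions executed: 8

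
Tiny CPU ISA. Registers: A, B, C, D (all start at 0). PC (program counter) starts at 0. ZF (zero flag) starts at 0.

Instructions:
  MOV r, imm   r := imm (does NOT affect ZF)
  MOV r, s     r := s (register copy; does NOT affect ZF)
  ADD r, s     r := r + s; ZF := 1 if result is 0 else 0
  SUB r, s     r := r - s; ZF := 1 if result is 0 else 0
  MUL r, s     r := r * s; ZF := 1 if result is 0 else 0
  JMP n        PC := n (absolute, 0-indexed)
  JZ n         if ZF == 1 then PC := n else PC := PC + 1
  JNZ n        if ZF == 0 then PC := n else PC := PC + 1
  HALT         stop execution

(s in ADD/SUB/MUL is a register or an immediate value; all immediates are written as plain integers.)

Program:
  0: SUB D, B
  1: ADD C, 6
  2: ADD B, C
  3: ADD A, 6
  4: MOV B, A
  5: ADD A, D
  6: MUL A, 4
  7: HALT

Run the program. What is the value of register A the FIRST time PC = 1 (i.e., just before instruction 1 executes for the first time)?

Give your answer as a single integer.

Step 1: PC=0 exec 'SUB D, B'. After: A=0 B=0 C=0 D=0 ZF=1 PC=1
First time PC=1: A=0

0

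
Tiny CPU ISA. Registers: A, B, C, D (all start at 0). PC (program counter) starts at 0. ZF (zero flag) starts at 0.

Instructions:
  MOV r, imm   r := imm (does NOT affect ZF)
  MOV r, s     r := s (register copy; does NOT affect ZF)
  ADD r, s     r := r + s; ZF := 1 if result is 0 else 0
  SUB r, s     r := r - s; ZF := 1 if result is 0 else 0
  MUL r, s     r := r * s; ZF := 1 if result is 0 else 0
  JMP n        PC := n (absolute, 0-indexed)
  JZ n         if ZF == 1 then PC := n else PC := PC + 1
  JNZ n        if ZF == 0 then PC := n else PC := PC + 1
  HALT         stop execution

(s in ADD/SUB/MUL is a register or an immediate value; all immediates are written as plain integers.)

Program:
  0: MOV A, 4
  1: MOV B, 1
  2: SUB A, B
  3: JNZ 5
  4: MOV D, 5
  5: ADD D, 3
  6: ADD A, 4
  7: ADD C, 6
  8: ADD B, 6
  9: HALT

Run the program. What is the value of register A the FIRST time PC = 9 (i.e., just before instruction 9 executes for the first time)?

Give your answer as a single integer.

Step 1: PC=0 exec 'MOV A, 4'. After: A=4 B=0 C=0 D=0 ZF=0 PC=1
Step 2: PC=1 exec 'MOV B, 1'. After: A=4 B=1 C=0 D=0 ZF=0 PC=2
Step 3: PC=2 exec 'SUB A, B'. After: A=3 B=1 C=0 D=0 ZF=0 PC=3
Step 4: PC=3 exec 'JNZ 5'. After: A=3 B=1 C=0 D=0 ZF=0 PC=5
Step 5: PC=5 exec 'ADD D, 3'. After: A=3 B=1 C=0 D=3 ZF=0 PC=6
Step 6: PC=6 exec 'ADD A, 4'. After: A=7 B=1 C=0 D=3 ZF=0 PC=7
Step 7: PC=7 exec 'ADD C, 6'. After: A=7 B=1 C=6 D=3 ZF=0 PC=8
Step 8: PC=8 exec 'ADD B, 6'. After: A=7 B=7 C=6 D=3 ZF=0 PC=9
First time PC=9: A=7

7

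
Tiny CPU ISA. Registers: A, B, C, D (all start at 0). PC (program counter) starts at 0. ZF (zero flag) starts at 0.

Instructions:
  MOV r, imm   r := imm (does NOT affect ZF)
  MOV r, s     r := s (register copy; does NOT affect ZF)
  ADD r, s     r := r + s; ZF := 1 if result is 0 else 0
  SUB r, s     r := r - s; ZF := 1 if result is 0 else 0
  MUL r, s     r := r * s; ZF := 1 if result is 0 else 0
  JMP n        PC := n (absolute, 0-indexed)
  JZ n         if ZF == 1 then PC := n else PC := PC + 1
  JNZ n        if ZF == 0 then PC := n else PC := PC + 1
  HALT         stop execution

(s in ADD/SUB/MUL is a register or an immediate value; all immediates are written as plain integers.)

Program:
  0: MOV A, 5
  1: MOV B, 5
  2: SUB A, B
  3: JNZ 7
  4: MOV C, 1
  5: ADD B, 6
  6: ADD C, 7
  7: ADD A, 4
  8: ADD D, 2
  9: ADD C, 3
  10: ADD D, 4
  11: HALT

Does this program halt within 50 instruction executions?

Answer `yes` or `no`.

Answer: yes

Derivation:
Step 1: PC=0 exec 'MOV A, 5'. After: A=5 B=0 C=0 D=0 ZF=0 PC=1
Step 2: PC=1 exec 'MOV B, 5'. After: A=5 B=5 C=0 D=0 ZF=0 PC=2
Step 3: PC=2 exec 'SUB A, B'. After: A=0 B=5 C=0 D=0 ZF=1 PC=3
Step 4: PC=3 exec 'JNZ 7'. After: A=0 B=5 C=0 D=0 ZF=1 PC=4
Step 5: PC=4 exec 'MOV C, 1'. After: A=0 B=5 C=1 D=0 ZF=1 PC=5
Step 6: PC=5 exec 'ADD B, 6'. After: A=0 B=11 C=1 D=0 ZF=0 PC=6
Step 7: PC=6 exec 'ADD C, 7'. After: A=0 B=11 C=8 D=0 ZF=0 PC=7
Step 8: PC=7 exec 'ADD A, 4'. After: A=4 B=11 C=8 D=0 ZF=0 PC=8
Step 9: PC=8 exec 'ADD D, 2'. After: A=4 B=11 C=8 D=2 ZF=0 PC=9
Step 10: PC=9 exec 'ADD C, 3'. After: A=4 B=11 C=11 D=2 ZF=0 PC=10
Step 11: PC=10 exec 'ADD D, 4'. After: A=4 B=11 C=11 D=6 ZF=0 PC=11
Step 12: PC=11 exec 'HALT'. After: A=4 B=11 C=11 D=6 ZF=0 PC=11 HALTED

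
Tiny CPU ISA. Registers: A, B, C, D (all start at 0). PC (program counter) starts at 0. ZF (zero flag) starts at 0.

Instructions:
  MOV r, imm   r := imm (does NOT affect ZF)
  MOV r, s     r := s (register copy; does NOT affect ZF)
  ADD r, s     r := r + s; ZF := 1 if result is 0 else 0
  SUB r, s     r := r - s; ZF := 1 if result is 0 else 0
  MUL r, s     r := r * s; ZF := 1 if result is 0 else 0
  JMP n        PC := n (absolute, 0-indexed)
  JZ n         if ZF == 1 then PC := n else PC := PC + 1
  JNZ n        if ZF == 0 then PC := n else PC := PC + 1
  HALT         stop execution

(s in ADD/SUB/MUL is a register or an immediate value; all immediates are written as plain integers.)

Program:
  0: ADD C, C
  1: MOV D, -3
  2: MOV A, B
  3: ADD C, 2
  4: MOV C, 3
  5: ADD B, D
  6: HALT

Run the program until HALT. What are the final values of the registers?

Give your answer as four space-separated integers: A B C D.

Step 1: PC=0 exec 'ADD C, C'. After: A=0 B=0 C=0 D=0 ZF=1 PC=1
Step 2: PC=1 exec 'MOV D, -3'. After: A=0 B=0 C=0 D=-3 ZF=1 PC=2
Step 3: PC=2 exec 'MOV A, B'. After: A=0 B=0 C=0 D=-3 ZF=1 PC=3
Step 4: PC=3 exec 'ADD C, 2'. After: A=0 B=0 C=2 D=-3 ZF=0 PC=4
Step 5: PC=4 exec 'MOV C, 3'. After: A=0 B=0 C=3 D=-3 ZF=0 PC=5
Step 6: PC=5 exec 'ADD B, D'. After: A=0 B=-3 C=3 D=-3 ZF=0 PC=6
Step 7: PC=6 exec 'HALT'. After: A=0 B=-3 C=3 D=-3 ZF=0 PC=6 HALTED

Answer: 0 -3 3 -3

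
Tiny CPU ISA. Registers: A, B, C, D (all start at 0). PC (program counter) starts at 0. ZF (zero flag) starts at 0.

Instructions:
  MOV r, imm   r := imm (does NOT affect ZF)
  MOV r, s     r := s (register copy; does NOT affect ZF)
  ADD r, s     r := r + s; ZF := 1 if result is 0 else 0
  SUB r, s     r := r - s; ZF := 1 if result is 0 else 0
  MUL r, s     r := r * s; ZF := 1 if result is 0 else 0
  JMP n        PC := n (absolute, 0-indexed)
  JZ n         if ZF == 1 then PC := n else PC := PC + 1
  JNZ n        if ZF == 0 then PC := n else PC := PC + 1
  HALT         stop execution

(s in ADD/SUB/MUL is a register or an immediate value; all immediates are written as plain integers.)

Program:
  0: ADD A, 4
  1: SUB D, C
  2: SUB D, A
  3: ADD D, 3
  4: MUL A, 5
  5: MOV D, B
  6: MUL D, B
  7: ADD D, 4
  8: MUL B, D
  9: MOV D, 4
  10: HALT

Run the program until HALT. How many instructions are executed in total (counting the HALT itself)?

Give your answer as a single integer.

Answer: 11

Derivation:
Step 1: PC=0 exec 'ADD A, 4'. After: A=4 B=0 C=0 D=0 ZF=0 PC=1
Step 2: PC=1 exec 'SUB D, C'. After: A=4 B=0 C=0 D=0 ZF=1 PC=2
Step 3: PC=2 exec 'SUB D, A'. After: A=4 B=0 C=0 D=-4 ZF=0 PC=3
Step 4: PC=3 exec 'ADD D, 3'. After: A=4 B=0 C=0 D=-1 ZF=0 PC=4
Step 5: PC=4 exec 'MUL A, 5'. After: A=20 B=0 C=0 D=-1 ZF=0 PC=5
Step 6: PC=5 exec 'MOV D, B'. After: A=20 B=0 C=0 D=0 ZF=0 PC=6
Step 7: PC=6 exec 'MUL D, B'. After: A=20 B=0 C=0 D=0 ZF=1 PC=7
Step 8: PC=7 exec 'ADD D, 4'. After: A=20 B=0 C=0 D=4 ZF=0 PC=8
Step 9: PC=8 exec 'MUL B, D'. After: A=20 B=0 C=0 D=4 ZF=1 PC=9
Step 10: PC=9 exec 'MOV D, 4'. After: A=20 B=0 C=0 D=4 ZF=1 PC=10
Step 11: PC=10 exec 'HALT'. After: A=20 B=0 C=0 D=4 ZF=1 PC=10 HALTED
Total instructions executed: 11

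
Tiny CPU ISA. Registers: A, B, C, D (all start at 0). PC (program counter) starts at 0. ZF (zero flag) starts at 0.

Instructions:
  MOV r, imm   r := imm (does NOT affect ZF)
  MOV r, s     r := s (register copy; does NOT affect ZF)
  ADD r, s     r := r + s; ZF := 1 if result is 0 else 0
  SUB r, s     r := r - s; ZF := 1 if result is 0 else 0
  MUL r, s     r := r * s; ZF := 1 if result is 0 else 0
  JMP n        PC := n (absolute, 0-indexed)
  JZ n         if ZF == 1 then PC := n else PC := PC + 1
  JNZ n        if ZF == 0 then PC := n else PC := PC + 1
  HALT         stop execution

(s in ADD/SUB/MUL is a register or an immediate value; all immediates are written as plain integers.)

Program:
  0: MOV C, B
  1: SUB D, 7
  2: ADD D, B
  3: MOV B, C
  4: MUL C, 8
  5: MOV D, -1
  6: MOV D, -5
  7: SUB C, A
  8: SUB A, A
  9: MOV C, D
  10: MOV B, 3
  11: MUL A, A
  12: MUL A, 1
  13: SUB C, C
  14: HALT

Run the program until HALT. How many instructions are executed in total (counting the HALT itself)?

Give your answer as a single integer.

Step 1: PC=0 exec 'MOV C, B'. After: A=0 B=0 C=0 D=0 ZF=0 PC=1
Step 2: PC=1 exec 'SUB D, 7'. After: A=0 B=0 C=0 D=-7 ZF=0 PC=2
Step 3: PC=2 exec 'ADD D, B'. After: A=0 B=0 C=0 D=-7 ZF=0 PC=3
Step 4: PC=3 exec 'MOV B, C'. After: A=0 B=0 C=0 D=-7 ZF=0 PC=4
Step 5: PC=4 exec 'MUL C, 8'. After: A=0 B=0 C=0 D=-7 ZF=1 PC=5
Step 6: PC=5 exec 'MOV D, -1'. After: A=0 B=0 C=0 D=-1 ZF=1 PC=6
Step 7: PC=6 exec 'MOV D, -5'. After: A=0 B=0 C=0 D=-5 ZF=1 PC=7
Step 8: PC=7 exec 'SUB C, A'. After: A=0 B=0 C=0 D=-5 ZF=1 PC=8
Step 9: PC=8 exec 'SUB A, A'. After: A=0 B=0 C=0 D=-5 ZF=1 PC=9
Step 10: PC=9 exec 'MOV C, D'. After: A=0 B=0 C=-5 D=-5 ZF=1 PC=10
Step 11: PC=10 exec 'MOV B, 3'. After: A=0 B=3 C=-5 D=-5 ZF=1 PC=11
Step 12: PC=11 exec 'MUL A, A'. After: A=0 B=3 C=-5 D=-5 ZF=1 PC=12
Step 13: PC=12 exec 'MUL A, 1'. After: A=0 B=3 C=-5 D=-5 ZF=1 PC=13
Step 14: PC=13 exec 'SUB C, C'. After: A=0 B=3 C=0 D=-5 ZF=1 PC=14
Step 15: PC=14 exec 'HALT'. After: A=0 B=3 C=0 D=-5 ZF=1 PC=14 HALTED
Total instructions executed: 15

Answer: 15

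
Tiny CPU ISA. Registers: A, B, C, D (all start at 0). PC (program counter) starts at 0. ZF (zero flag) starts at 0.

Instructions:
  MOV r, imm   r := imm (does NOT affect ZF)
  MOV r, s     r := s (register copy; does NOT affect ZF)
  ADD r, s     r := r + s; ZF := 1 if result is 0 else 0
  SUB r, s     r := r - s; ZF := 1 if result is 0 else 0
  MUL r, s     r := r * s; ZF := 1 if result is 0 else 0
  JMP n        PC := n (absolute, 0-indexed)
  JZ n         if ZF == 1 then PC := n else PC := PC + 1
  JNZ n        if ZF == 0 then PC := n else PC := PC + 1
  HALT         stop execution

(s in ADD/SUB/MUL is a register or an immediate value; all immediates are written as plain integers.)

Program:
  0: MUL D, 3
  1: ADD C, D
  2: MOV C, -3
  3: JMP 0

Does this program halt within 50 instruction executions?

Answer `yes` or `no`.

Answer: no

Derivation:
Step 1: PC=0 exec 'MUL D, 3'. After: A=0 B=0 C=0 D=0 ZF=1 PC=1
Step 2: PC=1 exec 'ADD C, D'. After: A=0 B=0 C=0 D=0 ZF=1 PC=2
Step 3: PC=2 exec 'MOV C, -3'. After: A=0 B=0 C=-3 D=0 ZF=1 PC=3
Step 4: PC=3 exec 'JMP 0'. After: A=0 B=0 C=-3 D=0 ZF=1 PC=0
Step 5: PC=0 exec 'MUL D, 3'. After: A=0 B=0 C=-3 D=0 ZF=1 PC=1
Step 6: PC=1 exec 'ADD C, D'. After: A=0 B=0 C=-3 D=0 ZF=0 PC=2
Step 7: PC=2 exec 'MOV C, -3'. After: A=0 B=0 C=-3 D=0 ZF=0 PC=3
Step 8: PC=3 exec 'JMP 0'. After: A=0 B=0 C=-3 D=0 ZF=0 PC=0
Step 9: PC=0 exec 'MUL D, 3'. After: A=0 B=0 C=-3 D=0 ZF=1 PC=1
State after step 9 equals state after step 5: the program is in a cycle of length 4 and will never halt.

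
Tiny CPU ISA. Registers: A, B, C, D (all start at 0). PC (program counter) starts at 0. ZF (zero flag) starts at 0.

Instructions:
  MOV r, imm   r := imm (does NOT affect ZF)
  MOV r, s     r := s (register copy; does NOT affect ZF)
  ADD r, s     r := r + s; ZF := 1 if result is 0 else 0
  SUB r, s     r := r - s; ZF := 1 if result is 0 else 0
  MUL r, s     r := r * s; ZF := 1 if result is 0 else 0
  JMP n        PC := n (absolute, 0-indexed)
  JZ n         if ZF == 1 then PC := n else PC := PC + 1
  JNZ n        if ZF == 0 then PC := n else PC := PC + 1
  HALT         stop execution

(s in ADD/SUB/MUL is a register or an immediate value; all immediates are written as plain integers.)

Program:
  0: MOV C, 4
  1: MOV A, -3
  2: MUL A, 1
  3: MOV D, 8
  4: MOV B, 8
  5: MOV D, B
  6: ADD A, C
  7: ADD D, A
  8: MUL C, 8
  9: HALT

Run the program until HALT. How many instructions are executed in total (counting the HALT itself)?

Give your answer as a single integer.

Answer: 10

Derivation:
Step 1: PC=0 exec 'MOV C, 4'. After: A=0 B=0 C=4 D=0 ZF=0 PC=1
Step 2: PC=1 exec 'MOV A, -3'. After: A=-3 B=0 C=4 D=0 ZF=0 PC=2
Step 3: PC=2 exec 'MUL A, 1'. After: A=-3 B=0 C=4 D=0 ZF=0 PC=3
Step 4: PC=3 exec 'MOV D, 8'. After: A=-3 B=0 C=4 D=8 ZF=0 PC=4
Step 5: PC=4 exec 'MOV B, 8'. After: A=-3 B=8 C=4 D=8 ZF=0 PC=5
Step 6: PC=5 exec 'MOV D, B'. After: A=-3 B=8 C=4 D=8 ZF=0 PC=6
Step 7: PC=6 exec 'ADD A, C'. After: A=1 B=8 C=4 D=8 ZF=0 PC=7
Step 8: PC=7 exec 'ADD D, A'. After: A=1 B=8 C=4 D=9 ZF=0 PC=8
Step 9: PC=8 exec 'MUL C, 8'. After: A=1 B=8 C=32 D=9 ZF=0 PC=9
Step 10: PC=9 exec 'HALT'. After: A=1 B=8 C=32 D=9 ZF=0 PC=9 HALTED
Total instructions executed: 10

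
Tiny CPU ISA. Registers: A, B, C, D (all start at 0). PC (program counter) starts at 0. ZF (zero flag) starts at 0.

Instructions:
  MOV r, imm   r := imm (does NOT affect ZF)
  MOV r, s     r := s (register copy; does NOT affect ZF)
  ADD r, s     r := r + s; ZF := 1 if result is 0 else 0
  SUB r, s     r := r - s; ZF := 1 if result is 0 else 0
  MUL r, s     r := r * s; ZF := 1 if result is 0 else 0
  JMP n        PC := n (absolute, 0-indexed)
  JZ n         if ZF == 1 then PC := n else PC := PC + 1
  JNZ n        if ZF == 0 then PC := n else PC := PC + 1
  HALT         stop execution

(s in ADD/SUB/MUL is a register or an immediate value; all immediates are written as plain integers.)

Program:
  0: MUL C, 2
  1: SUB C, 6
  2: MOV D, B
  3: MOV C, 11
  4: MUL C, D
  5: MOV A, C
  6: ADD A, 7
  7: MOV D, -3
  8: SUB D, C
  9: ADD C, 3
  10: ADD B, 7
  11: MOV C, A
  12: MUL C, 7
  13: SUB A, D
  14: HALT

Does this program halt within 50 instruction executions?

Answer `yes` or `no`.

Answer: yes

Derivation:
Step 1: PC=0 exec 'MUL C, 2'. After: A=0 B=0 C=0 D=0 ZF=1 PC=1
Step 2: PC=1 exec 'SUB C, 6'. After: A=0 B=0 C=-6 D=0 ZF=0 PC=2
Step 3: PC=2 exec 'MOV D, B'. After: A=0 B=0 C=-6 D=0 ZF=0 PC=3
Step 4: PC=3 exec 'MOV C, 11'. After: A=0 B=0 C=11 D=0 ZF=0 PC=4
Step 5: PC=4 exec 'MUL C, D'. After: A=0 B=0 C=0 D=0 ZF=1 PC=5
Step 6: PC=5 exec 'MOV A, C'. After: A=0 B=0 C=0 D=0 ZF=1 PC=6
Step 7: PC=6 exec 'ADD A, 7'. After: A=7 B=0 C=0 D=0 ZF=0 PC=7
Step 8: PC=7 exec 'MOV D, -3'. After: A=7 B=0 C=0 D=-3 ZF=0 PC=8
Step 9: PC=8 exec 'SUB D, C'. After: A=7 B=0 C=0 D=-3 ZF=0 PC=9
Step 10: PC=9 exec 'ADD C, 3'. After: A=7 B=0 C=3 D=-3 ZF=0 PC=10
Step 11: PC=10 exec 'ADD B, 7'. After: A=7 B=7 C=3 D=-3 ZF=0 PC=11
Step 12: PC=11 exec 'MOV C, A'. After: A=7 B=7 C=7 D=-3 ZF=0 PC=12
Step 13: PC=12 exec 'MUL C, 7'. After: A=7 B=7 C=49 D=-3 ZF=0 PC=13
Step 14: PC=13 exec 'SUB A, D'. After: A=10 B=7 C=49 D=-3 ZF=0 PC=14
Step 15: PC=14 exec 'HALT'. After: A=10 B=7 C=49 D=-3 ZF=0 PC=14 HALTED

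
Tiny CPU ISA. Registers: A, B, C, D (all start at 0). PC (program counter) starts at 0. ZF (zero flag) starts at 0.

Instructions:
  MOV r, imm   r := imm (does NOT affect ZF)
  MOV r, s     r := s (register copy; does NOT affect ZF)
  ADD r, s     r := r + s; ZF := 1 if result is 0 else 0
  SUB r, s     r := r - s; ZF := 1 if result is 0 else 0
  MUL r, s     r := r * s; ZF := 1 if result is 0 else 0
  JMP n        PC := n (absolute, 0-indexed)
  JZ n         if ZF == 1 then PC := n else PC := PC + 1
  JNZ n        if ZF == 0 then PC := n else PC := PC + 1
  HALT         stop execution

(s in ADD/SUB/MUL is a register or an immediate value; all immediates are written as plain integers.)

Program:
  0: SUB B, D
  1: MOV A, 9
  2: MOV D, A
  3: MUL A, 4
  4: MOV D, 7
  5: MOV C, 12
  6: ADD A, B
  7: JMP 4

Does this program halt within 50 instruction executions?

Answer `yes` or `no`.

Answer: no

Derivation:
Step 1: PC=0 exec 'SUB B, D'. After: A=0 B=0 C=0 D=0 ZF=1 PC=1
Step 2: PC=1 exec 'MOV A, 9'. After: A=9 B=0 C=0 D=0 ZF=1 PC=2
Step 3: PC=2 exec 'MOV D, A'. After: A=9 B=0 C=0 D=9 ZF=1 PC=3
Step 4: PC=3 exec 'MUL A, 4'. After: A=36 B=0 C=0 D=9 ZF=0 PC=4
Step 5: PC=4 exec 'MOV D, 7'. After: A=36 B=0 C=0 D=7 ZF=0 PC=5
Step 6: PC=5 exec 'MOV C, 12'. After: A=36 B=0 C=12 D=7 ZF=0 PC=6
Step 7: PC=6 exec 'ADD A, B'. After: A=36 B=0 C=12 D=7 ZF=0 PC=7
Step 8: PC=7 exec 'JMP 4'. After: A=36 B=0 C=12 D=7 ZF=0 PC=4
Step 9: PC=4 exec 'MOV D, 7'. After: A=36 B=0 C=12 D=7 ZF=0 PC=5
Step 10: PC=5 exec 'MOV C, 12'. After: A=36 B=0 C=12 D=7 ZF=0 PC=6
State after step 10 equals state after step 6: the program is in a cycle of length 4 and will never halt.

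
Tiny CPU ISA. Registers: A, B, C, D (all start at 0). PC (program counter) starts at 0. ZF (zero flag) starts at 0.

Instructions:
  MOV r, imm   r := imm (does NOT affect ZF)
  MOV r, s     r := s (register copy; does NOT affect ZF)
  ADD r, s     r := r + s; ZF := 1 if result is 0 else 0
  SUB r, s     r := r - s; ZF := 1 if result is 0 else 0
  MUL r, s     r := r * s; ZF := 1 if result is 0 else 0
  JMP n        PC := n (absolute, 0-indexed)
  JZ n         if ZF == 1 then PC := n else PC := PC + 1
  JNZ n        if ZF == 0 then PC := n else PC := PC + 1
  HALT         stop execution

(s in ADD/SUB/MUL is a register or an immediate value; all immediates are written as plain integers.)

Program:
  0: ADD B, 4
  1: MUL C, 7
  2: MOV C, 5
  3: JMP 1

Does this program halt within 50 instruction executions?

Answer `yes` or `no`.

Step 1: PC=0 exec 'ADD B, 4'. After: A=0 B=4 C=0 D=0 ZF=0 PC=1
Step 2: PC=1 exec 'MUL C, 7'. After: A=0 B=4 C=0 D=0 ZF=1 PC=2
Step 3: PC=2 exec 'MOV C, 5'. After: A=0 B=4 C=5 D=0 ZF=1 PC=3
Step 4: PC=3 exec 'JMP 1'. After: A=0 B=4 C=5 D=0 ZF=1 PC=1
Step 5: PC=1 exec 'MUL C, 7'. After: A=0 B=4 C=35 D=0 ZF=0 PC=2
Step 6: PC=2 exec 'MOV C, 5'. After: A=0 B=4 C=5 D=0 ZF=0 PC=3
Step 7: PC=3 exec 'JMP 1'. After: A=0 B=4 C=5 D=0 ZF=0 PC=1
Step 8: PC=1 exec 'MUL C, 7'. After: A=0 B=4 C=35 D=0 ZF=0 PC=2
State after step 8 equals state after step 5: the program is in a cycle of length 3 and will never halt.

Answer: no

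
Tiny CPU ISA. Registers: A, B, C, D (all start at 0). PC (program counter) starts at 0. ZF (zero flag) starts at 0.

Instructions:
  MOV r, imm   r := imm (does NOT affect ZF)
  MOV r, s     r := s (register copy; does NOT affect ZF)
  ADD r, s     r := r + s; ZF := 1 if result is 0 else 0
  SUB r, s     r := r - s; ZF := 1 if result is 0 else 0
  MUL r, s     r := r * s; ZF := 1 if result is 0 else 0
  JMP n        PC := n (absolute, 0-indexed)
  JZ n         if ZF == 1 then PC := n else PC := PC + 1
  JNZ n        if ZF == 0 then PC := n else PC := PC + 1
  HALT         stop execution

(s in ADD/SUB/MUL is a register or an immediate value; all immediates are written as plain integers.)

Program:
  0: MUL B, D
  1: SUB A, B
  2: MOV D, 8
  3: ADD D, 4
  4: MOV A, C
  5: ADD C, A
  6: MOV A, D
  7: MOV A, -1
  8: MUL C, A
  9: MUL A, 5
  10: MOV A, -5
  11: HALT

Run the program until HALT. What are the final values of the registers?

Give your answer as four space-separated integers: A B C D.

Step 1: PC=0 exec 'MUL B, D'. After: A=0 B=0 C=0 D=0 ZF=1 PC=1
Step 2: PC=1 exec 'SUB A, B'. After: A=0 B=0 C=0 D=0 ZF=1 PC=2
Step 3: PC=2 exec 'MOV D, 8'. After: A=0 B=0 C=0 D=8 ZF=1 PC=3
Step 4: PC=3 exec 'ADD D, 4'. After: A=0 B=0 C=0 D=12 ZF=0 PC=4
Step 5: PC=4 exec 'MOV A, C'. After: A=0 B=0 C=0 D=12 ZF=0 PC=5
Step 6: PC=5 exec 'ADD C, A'. After: A=0 B=0 C=0 D=12 ZF=1 PC=6
Step 7: PC=6 exec 'MOV A, D'. After: A=12 B=0 C=0 D=12 ZF=1 PC=7
Step 8: PC=7 exec 'MOV A, -1'. After: A=-1 B=0 C=0 D=12 ZF=1 PC=8
Step 9: PC=8 exec 'MUL C, A'. After: A=-1 B=0 C=0 D=12 ZF=1 PC=9
Step 10: PC=9 exec 'MUL A, 5'. After: A=-5 B=0 C=0 D=12 ZF=0 PC=10
Step 11: PC=10 exec 'MOV A, -5'. After: A=-5 B=0 C=0 D=12 ZF=0 PC=11
Step 12: PC=11 exec 'HALT'. After: A=-5 B=0 C=0 D=12 ZF=0 PC=11 HALTED

Answer: -5 0 0 12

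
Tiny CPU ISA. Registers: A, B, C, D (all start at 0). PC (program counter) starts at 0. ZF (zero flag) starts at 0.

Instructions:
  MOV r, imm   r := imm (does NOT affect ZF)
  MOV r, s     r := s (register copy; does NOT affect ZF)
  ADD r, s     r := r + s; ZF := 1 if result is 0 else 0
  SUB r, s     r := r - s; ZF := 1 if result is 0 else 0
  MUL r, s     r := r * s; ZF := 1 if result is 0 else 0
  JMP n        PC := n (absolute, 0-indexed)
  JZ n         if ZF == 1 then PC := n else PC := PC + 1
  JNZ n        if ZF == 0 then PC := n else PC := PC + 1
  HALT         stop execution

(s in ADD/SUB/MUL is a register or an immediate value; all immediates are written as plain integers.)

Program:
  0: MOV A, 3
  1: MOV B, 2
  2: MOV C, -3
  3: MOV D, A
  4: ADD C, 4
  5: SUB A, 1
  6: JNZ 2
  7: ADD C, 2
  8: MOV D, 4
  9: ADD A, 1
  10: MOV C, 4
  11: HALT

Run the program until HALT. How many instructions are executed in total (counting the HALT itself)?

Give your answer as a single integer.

Step 1: PC=0 exec 'MOV A, 3'. After: A=3 B=0 C=0 D=0 ZF=0 PC=1
Step 2: PC=1 exec 'MOV B, 2'. After: A=3 B=2 C=0 D=0 ZF=0 PC=2
Step 3: PC=2 exec 'MOV C, -3'. After: A=3 B=2 C=-3 D=0 ZF=0 PC=3
Step 4: PC=3 exec 'MOV D, A'. After: A=3 B=2 C=-3 D=3 ZF=0 PC=4
Step 5: PC=4 exec 'ADD C, 4'. After: A=3 B=2 C=1 D=3 ZF=0 PC=5
Step 6: PC=5 exec 'SUB A, 1'. After: A=2 B=2 C=1 D=3 ZF=0 PC=6
Step 7: PC=6 exec 'JNZ 2'. After: A=2 B=2 C=1 D=3 ZF=0 PC=2
Step 8: PC=2 exec 'MOV C, -3'. After: A=2 B=2 C=-3 D=3 ZF=0 PC=3
Step 9: PC=3 exec 'MOV D, A'. After: A=2 B=2 C=-3 D=2 ZF=0 PC=4
Step 10: PC=4 exec 'ADD C, 4'. After: A=2 B=2 C=1 D=2 ZF=0 PC=5
Step 11: PC=5 exec 'SUB A, 1'. After: A=1 B=2 C=1 D=2 ZF=0 PC=6
Step 12: PC=6 exec 'JNZ 2'. After: A=1 B=2 C=1 D=2 ZF=0 PC=2
Step 13: PC=2 exec 'MOV C, -3'. After: A=1 B=2 C=-3 D=2 ZF=0 PC=3
Step 14: PC=3 exec 'MOV D, A'. After: A=1 B=2 C=-3 D=1 ZF=0 PC=4
Step 15: PC=4 exec 'ADD C, 4'. After: A=1 B=2 C=1 D=1 ZF=0 PC=5
Step 16: PC=5 exec 'SUB A, 1'. After: A=0 B=2 C=1 D=1 ZF=1 PC=6
Step 17: PC=6 exec 'JNZ 2'. After: A=0 B=2 C=1 D=1 ZF=1 PC=7
Step 18: PC=7 exec 'ADD C, 2'. After: A=0 B=2 C=3 D=1 ZF=0 PC=8
Step 19: PC=8 exec 'MOV D, 4'. After: A=0 B=2 C=3 D=4 ZF=0 PC=9
Step 20: PC=9 exec 'ADD A, 1'. After: A=1 B=2 C=3 D=4 ZF=0 PC=10
Step 21: PC=10 exec 'MOV C, 4'. After: A=1 B=2 C=4 D=4 ZF=0 PC=11
Step 22: PC=11 exec 'HALT'. After: A=1 B=2 C=4 D=4 ZF=0 PC=11 HALTED
Total instructions executed: 22

Answer: 22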